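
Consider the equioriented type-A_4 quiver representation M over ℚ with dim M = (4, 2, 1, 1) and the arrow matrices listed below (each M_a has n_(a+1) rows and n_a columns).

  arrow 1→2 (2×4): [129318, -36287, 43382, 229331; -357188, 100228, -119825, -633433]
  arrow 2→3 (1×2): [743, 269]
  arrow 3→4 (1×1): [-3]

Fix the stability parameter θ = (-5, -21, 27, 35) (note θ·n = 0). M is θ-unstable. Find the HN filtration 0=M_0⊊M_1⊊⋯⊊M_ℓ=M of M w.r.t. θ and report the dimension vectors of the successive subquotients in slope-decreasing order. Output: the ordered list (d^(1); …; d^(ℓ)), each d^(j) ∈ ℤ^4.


Interval decomposition of M: I[1,1]^2, I[1,2], I[1,4].
HN type (ℓ=4): μ^(1)=35; μ^(2)=27; μ^(3)=-5; μ^(4)=-13

((0, 0, 0, 1); (0, 0, 1, 0); (2, 0, 0, 0); (2, 2, 0, 0))


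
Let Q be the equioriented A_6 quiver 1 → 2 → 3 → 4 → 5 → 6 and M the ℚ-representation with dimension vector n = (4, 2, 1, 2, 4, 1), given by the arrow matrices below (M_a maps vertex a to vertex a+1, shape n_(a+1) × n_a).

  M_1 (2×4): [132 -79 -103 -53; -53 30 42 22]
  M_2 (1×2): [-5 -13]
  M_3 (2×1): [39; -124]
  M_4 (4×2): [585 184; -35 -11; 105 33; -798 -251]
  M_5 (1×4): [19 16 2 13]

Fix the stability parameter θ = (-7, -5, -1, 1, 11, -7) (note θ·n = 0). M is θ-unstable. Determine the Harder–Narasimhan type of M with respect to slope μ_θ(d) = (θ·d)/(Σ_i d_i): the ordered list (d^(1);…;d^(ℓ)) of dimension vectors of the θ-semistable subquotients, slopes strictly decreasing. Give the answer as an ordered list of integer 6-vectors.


Barcode: M ≅ I[1,1]^2, I[1,2], I[1,6], I[4,5], I[5,5]^2. HN layers by μ_θ (6 steps, strictly decreasing):
  μ^(1)=11; μ^(2)=2; μ^(3)=1; μ^(4)=-1; μ^(5)=-5; μ^(6)=-7

((0, 0, 0, 0, 3, 0); (0, 0, 0, 0, 1, 1); (0, 0, 0, 2, 0, 0); (0, 0, 1, 0, 0, 0); (0, 2, 0, 0, 0, 0); (4, 0, 0, 0, 0, 0))


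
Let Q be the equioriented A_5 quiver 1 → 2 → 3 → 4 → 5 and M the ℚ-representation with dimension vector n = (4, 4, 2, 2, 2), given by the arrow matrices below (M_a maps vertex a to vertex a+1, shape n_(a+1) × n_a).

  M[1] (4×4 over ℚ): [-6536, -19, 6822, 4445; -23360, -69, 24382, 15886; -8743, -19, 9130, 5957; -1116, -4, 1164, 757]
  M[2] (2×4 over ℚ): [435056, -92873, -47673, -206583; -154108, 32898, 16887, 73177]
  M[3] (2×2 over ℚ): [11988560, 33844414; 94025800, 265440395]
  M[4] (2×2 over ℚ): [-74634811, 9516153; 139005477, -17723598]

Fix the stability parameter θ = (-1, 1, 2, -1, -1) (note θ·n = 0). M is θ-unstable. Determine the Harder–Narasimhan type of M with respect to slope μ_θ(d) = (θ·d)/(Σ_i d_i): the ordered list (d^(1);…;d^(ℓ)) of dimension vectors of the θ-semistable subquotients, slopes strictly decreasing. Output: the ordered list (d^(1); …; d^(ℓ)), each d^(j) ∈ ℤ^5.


Via rank(M_{q-1}∘⋯∘M_p): M ≅ I[1,2]^2, I[1,3], I[1,5], I[4,5].
μ_θ-semistable layers: μ^(1)=2; μ^(2)=1; μ^(3)=1/4; μ^(4)=-1

((0, 0, 1, 0, 0); (0, 3, 0, 0, 0); (0, 1, 1, 1, 1); (4, 0, 0, 1, 1))


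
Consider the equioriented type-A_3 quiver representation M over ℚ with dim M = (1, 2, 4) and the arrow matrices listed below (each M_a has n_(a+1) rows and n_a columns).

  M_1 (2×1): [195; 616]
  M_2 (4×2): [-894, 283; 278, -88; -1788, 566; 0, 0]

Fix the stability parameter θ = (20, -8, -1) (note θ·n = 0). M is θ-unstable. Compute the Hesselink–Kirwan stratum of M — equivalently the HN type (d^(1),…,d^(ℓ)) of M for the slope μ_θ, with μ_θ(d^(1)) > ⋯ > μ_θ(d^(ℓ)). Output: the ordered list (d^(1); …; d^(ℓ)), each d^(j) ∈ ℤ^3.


Interval decomposition of M: I[1,3], I[2,3], I[3,3]^2.
HN type (ℓ=3): μ^(1)=11/3; μ^(2)=-1; μ^(3)=-8

((1, 1, 1); (0, 0, 3); (0, 1, 0))


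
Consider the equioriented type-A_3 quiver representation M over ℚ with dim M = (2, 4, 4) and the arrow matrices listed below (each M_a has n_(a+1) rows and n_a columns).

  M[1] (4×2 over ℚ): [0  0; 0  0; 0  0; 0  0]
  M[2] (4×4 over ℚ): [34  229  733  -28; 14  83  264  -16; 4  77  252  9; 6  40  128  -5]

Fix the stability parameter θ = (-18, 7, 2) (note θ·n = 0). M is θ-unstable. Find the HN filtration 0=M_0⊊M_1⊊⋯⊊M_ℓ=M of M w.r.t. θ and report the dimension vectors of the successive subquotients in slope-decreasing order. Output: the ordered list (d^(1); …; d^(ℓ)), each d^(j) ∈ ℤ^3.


Interval decomposition of M: I[1,1]^2, I[2,2], I[2,3]^3, I[3,3].
HN type (ℓ=4): μ^(1)=7; μ^(2)=9/2; μ^(3)=2; μ^(4)=-18

((0, 1, 0); (0, 3, 3); (0, 0, 1); (2, 0, 0))


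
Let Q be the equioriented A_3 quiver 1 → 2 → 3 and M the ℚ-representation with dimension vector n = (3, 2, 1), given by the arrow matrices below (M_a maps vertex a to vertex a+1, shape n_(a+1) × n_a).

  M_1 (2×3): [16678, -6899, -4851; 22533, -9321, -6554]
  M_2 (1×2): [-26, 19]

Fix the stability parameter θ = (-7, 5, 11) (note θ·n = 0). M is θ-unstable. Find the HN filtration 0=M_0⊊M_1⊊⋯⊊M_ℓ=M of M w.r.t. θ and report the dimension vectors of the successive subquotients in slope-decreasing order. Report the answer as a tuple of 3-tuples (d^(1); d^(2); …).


Interval decomposition of M: I[1,1], I[1,2], I[1,3].
HN type (ℓ=3): μ^(1)=11; μ^(2)=5; μ^(3)=-7

((0, 0, 1); (0, 2, 0); (3, 0, 0))


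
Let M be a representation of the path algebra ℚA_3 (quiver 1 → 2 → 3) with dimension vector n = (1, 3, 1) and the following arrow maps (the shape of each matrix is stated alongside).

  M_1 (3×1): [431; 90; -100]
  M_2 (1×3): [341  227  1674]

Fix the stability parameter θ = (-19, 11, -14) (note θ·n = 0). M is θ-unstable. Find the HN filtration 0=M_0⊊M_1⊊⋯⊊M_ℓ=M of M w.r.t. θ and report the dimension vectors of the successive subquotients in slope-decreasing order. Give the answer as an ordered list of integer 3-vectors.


Interval decomposition of M: I[1,3], I[2,2]^2.
HN type (ℓ=3): μ^(1)=11; μ^(2)=-3/2; μ^(3)=-19

((0, 2, 0); (0, 1, 1); (1, 0, 0))


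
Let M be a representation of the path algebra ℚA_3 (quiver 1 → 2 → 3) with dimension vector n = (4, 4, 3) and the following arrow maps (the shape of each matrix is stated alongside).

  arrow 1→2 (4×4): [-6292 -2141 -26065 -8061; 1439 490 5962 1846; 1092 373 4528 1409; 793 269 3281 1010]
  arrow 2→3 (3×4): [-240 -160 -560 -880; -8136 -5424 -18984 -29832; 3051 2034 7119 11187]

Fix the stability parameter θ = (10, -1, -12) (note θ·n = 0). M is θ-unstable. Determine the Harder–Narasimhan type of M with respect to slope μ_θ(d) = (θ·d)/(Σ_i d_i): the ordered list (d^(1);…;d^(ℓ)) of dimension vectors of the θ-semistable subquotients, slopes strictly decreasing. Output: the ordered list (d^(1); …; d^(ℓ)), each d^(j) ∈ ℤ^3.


Interval decomposition of M: I[1,2]^3, I[1,3], I[3,3]^2.
HN type (ℓ=3): μ^(1)=9/2; μ^(2)=-1; μ^(3)=-12

((3, 3, 0); (1, 1, 1); (0, 0, 2))


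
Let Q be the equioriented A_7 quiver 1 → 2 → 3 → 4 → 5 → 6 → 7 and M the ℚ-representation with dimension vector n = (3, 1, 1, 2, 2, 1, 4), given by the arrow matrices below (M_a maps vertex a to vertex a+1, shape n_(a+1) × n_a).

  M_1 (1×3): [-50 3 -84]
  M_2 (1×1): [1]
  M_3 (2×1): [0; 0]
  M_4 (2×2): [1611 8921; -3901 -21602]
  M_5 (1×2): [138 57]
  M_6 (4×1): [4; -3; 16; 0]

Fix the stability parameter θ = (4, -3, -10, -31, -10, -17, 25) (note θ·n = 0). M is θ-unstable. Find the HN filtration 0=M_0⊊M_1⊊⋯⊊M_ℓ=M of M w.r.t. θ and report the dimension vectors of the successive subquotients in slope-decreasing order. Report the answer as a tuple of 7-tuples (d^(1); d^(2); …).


Interval decomposition of M: I[1,1]^2, I[1,3], I[4,5], I[4,7], I[7,7]^3.
HN type (ℓ=6): μ^(1)=25; μ^(2)=4; μ^(3)=-3; μ^(4)=-10; μ^(5)=-27/2; μ^(6)=-31

((0, 0, 0, 0, 0, 0, 4); (2, 0, 0, 0, 0, 0, 0); (1, 1, 1, 0, 0, 0, 0); (0, 0, 0, 0, 1, 0, 0); (0, 0, 0, 0, 1, 1, 0); (0, 0, 0, 2, 0, 0, 0))


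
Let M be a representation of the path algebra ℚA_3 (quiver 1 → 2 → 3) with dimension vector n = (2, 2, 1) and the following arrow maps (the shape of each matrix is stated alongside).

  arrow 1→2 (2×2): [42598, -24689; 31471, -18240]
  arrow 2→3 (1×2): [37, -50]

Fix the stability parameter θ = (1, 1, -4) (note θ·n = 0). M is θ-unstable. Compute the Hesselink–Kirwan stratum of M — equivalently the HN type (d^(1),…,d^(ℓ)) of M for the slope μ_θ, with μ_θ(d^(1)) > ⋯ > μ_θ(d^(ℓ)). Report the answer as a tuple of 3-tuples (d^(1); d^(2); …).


Via rank(M_{q-1}∘⋯∘M_p): M ≅ I[1,2], I[1,3].
μ_θ-semistable layers: μ^(1)=1; μ^(2)=-2/3

((1, 1, 0); (1, 1, 1))


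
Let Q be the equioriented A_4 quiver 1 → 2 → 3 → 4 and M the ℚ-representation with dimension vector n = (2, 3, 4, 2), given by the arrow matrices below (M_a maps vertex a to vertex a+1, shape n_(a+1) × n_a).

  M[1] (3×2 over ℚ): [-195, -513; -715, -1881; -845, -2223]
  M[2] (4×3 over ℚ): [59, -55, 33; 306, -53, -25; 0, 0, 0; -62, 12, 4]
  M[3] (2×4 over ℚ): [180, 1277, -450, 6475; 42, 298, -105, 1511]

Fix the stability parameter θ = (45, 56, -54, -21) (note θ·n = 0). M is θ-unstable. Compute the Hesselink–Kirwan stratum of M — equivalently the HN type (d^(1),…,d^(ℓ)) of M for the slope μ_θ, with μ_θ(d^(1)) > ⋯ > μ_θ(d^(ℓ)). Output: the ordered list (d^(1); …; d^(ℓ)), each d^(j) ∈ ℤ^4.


Barcode: M ≅ I[1,1], I[1,3], I[2,2], I[2,4], I[3,3], I[3,4]. HN layers by μ_θ (6 steps, strictly decreasing):
  μ^(1)=56; μ^(2)=45; μ^(3)=47/3; μ^(4)=-19/3; μ^(5)=-21; μ^(6)=-54

((0, 1, 0, 0); (1, 0, 0, 0); (1, 1, 1, 0); (0, 1, 1, 1); (0, 0, 0, 1); (0, 0, 2, 0))


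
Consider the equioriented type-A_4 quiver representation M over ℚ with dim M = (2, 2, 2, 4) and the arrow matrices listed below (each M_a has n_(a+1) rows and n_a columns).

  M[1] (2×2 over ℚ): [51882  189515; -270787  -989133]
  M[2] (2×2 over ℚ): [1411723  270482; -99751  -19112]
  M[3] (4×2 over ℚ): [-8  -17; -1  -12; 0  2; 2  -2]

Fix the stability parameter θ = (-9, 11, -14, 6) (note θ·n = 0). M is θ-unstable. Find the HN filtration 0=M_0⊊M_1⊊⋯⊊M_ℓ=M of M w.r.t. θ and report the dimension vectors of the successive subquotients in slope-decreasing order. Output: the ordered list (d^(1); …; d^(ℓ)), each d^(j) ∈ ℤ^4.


Interval decomposition of M: I[1,4]^2, I[4,4]^2.
HN type (ℓ=3): μ^(1)=6; μ^(2)=-3/2; μ^(3)=-9

((0, 0, 0, 4); (0, 2, 2, 0); (2, 0, 0, 0))


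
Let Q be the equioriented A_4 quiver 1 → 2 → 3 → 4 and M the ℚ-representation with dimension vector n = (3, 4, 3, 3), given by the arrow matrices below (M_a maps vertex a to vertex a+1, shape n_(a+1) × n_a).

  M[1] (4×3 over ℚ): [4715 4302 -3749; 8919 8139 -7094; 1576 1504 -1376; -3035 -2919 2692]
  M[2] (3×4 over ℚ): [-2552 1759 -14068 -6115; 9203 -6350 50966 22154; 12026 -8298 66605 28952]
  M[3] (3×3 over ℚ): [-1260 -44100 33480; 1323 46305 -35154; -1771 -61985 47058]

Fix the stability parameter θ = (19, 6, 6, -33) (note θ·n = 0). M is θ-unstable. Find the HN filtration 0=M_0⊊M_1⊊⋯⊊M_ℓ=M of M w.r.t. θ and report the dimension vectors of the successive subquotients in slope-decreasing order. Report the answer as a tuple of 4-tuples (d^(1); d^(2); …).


Barcode: M ≅ I[1,3]^2, I[1,4], I[2,2], I[4,4]^2. HN layers by μ_θ (4 steps, strictly decreasing):
  μ^(1)=31/3; μ^(2)=6; μ^(3)=-1/2; μ^(4)=-33

((2, 2, 2, 0); (0, 1, 0, 0); (1, 1, 1, 1); (0, 0, 0, 2))


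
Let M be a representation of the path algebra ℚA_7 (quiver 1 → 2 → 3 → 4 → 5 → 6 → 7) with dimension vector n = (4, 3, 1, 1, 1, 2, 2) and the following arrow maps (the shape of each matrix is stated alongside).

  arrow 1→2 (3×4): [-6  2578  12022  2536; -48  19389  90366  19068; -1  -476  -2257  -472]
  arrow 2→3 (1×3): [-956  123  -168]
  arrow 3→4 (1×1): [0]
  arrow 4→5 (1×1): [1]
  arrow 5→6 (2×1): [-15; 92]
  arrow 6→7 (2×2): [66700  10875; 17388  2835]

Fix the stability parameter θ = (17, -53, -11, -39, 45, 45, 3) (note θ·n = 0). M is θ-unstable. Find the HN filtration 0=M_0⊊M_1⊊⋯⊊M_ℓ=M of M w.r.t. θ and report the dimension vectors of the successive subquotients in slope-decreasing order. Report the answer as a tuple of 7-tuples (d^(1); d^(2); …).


Interval decomposition of M: I[1,1]^2, I[1,2], I[1,3], I[2,2], I[4,6], I[6,7], I[7,7].
HN type (ℓ=8): μ^(1)=45; μ^(2)=24; μ^(3)=17; μ^(4)=3; μ^(5)=-11; μ^(6)=-18; μ^(7)=-39; μ^(8)=-53

((0, 0, 0, 0, 1, 1, 0); (0, 0, 0, 0, 0, 1, 1); (2, 0, 0, 0, 0, 0, 0); (0, 0, 0, 0, 0, 0, 1); (0, 0, 1, 0, 0, 0, 0); (2, 2, 0, 0, 0, 0, 0); (0, 0, 0, 1, 0, 0, 0); (0, 1, 0, 0, 0, 0, 0))


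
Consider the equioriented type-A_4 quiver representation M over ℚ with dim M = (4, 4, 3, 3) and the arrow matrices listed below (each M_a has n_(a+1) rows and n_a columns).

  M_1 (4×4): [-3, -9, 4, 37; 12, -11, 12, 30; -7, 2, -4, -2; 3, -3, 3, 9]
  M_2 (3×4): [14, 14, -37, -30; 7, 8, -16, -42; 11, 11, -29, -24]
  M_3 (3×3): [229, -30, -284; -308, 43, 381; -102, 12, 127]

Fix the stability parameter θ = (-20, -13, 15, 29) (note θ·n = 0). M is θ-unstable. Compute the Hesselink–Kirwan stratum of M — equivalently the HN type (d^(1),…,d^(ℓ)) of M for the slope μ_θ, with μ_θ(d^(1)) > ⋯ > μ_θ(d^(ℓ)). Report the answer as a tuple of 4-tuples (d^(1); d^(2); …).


Barcode: M ≅ I[1,2], I[1,4]^3. HN layers by μ_θ (4 steps, strictly decreasing):
  μ^(1)=29; μ^(2)=15; μ^(3)=-13; μ^(4)=-20

((0, 0, 0, 3); (0, 0, 3, 0); (0, 4, 0, 0); (4, 0, 0, 0))


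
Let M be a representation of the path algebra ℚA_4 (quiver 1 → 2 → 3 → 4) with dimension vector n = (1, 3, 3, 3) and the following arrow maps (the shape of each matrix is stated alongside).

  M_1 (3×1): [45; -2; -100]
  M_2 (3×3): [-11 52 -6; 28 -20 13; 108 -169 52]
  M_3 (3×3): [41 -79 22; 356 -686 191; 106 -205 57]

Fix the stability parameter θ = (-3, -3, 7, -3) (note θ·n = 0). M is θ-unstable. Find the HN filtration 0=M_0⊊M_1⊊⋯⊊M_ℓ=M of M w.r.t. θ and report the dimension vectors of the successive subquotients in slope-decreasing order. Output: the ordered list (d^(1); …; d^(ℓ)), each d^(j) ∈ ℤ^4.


Barcode: M ≅ I[1,4], I[2,4]^2. HN layers by μ_θ (2 steps, strictly decreasing):
  μ^(1)=2; μ^(2)=-3

((0, 0, 3, 3); (1, 3, 0, 0))


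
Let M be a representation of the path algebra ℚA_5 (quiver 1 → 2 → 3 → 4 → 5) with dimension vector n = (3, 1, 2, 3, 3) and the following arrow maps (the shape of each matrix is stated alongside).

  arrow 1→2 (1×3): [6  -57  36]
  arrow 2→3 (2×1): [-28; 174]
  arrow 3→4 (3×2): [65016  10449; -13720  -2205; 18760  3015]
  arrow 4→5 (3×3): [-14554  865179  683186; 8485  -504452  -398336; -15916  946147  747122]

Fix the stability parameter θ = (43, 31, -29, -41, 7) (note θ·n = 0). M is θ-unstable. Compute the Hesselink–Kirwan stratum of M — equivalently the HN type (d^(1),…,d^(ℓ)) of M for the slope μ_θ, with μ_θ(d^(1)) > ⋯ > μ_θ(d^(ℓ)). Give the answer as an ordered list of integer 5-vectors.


Barcode: M ≅ I[1,1]^2, I[1,5], I[3,3], I[4,4], I[4,5], I[5,5]. HN layers by μ_θ (5 steps, strictly decreasing):
  μ^(1)=43; μ^(2)=7; μ^(3)=1; μ^(4)=-29; μ^(5)=-41

((2, 0, 0, 0, 0); (0, 0, 0, 0, 3); (1, 1, 1, 1, 0); (0, 0, 1, 0, 0); (0, 0, 0, 2, 0))


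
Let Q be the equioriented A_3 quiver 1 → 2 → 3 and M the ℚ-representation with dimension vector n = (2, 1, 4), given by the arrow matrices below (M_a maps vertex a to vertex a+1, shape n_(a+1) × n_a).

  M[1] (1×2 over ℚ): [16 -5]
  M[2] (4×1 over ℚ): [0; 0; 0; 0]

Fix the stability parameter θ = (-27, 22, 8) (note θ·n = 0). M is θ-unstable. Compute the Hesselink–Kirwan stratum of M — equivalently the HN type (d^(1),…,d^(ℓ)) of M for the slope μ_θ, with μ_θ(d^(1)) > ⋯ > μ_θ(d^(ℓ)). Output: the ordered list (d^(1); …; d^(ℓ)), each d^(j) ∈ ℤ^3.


Via rank(M_{q-1}∘⋯∘M_p): M ≅ I[1,1], I[1,2], I[3,3]^4.
μ_θ-semistable layers: μ^(1)=22; μ^(2)=8; μ^(3)=-27

((0, 1, 0); (0, 0, 4); (2, 0, 0))


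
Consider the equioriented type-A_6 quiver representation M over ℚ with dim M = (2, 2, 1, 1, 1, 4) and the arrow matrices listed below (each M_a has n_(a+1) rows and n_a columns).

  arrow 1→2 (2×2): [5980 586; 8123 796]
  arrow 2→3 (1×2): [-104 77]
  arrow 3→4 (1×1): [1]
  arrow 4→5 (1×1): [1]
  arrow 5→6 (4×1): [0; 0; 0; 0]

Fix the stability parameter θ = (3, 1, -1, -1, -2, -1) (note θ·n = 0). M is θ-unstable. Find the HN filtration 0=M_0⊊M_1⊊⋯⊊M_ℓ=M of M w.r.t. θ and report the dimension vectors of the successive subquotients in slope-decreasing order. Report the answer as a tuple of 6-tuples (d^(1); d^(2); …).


Barcode: M ≅ I[1,2], I[1,5], I[6,6]^4. HN layers by μ_θ (3 steps, strictly decreasing):
  μ^(1)=2; μ^(2)=0; μ^(3)=-1

((1, 1, 0, 0, 0, 0); (1, 1, 1, 1, 1, 0); (0, 0, 0, 0, 0, 4))


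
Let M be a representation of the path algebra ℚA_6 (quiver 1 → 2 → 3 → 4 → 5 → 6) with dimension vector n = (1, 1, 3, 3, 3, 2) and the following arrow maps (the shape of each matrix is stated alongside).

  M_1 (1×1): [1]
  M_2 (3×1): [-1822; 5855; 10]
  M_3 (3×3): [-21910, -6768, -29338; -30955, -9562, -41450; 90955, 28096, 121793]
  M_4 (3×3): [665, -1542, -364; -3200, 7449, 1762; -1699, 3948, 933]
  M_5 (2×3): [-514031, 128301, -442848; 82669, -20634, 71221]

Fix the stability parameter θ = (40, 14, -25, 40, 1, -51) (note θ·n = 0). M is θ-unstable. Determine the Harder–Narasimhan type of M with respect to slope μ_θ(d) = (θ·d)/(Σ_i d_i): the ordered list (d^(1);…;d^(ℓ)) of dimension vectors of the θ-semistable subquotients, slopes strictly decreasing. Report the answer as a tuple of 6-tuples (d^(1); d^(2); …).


Interval decomposition of M: I[1,3], I[3,6]^2, I[4,5].
HN type (ℓ=4): μ^(1)=41/2; μ^(2)=29/3; μ^(3)=-10/3; μ^(4)=-25

((0, 0, 0, 1, 1, 0); (1, 1, 1, 0, 0, 0); (0, 0, 0, 2, 2, 2); (0, 0, 2, 0, 0, 0))


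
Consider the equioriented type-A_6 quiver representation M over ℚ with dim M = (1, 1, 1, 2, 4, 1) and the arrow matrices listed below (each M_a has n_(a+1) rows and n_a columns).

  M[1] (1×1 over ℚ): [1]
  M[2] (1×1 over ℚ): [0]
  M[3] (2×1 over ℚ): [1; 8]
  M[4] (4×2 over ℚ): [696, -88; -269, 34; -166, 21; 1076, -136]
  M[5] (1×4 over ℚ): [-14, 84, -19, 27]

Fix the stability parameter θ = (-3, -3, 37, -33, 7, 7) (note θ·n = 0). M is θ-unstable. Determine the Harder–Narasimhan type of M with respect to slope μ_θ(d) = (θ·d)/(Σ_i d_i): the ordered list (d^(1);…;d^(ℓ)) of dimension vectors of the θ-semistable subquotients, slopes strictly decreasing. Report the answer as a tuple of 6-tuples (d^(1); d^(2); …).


Barcode: M ≅ I[1,2], I[3,6], I[4,5], I[5,5]^2. HN layers by μ_θ (4 steps, strictly decreasing):
  μ^(1)=7; μ^(2)=2; μ^(3)=-3; μ^(4)=-33

((0, 0, 0, 0, 4, 1); (0, 0, 1, 1, 0, 0); (1, 1, 0, 0, 0, 0); (0, 0, 0, 1, 0, 0))


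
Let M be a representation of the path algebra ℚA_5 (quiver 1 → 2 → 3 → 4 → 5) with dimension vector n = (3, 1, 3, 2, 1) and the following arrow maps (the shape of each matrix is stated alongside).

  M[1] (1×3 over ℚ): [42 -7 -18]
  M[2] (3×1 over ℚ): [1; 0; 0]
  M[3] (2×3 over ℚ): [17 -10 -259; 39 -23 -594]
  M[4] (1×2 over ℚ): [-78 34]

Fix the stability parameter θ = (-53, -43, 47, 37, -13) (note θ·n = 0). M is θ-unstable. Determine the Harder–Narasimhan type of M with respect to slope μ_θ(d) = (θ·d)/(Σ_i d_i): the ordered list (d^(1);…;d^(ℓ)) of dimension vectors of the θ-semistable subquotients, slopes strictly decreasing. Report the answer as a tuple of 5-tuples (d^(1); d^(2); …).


Interval decomposition of M: I[1,1]^2, I[1,4], I[3,3], I[3,5].
HN type (ℓ=5): μ^(1)=47; μ^(2)=42; μ^(3)=71/3; μ^(4)=-43; μ^(5)=-53

((0, 0, 1, 0, 0); (0, 0, 1, 1, 0); (0, 0, 1, 1, 1); (0, 1, 0, 0, 0); (3, 0, 0, 0, 0))


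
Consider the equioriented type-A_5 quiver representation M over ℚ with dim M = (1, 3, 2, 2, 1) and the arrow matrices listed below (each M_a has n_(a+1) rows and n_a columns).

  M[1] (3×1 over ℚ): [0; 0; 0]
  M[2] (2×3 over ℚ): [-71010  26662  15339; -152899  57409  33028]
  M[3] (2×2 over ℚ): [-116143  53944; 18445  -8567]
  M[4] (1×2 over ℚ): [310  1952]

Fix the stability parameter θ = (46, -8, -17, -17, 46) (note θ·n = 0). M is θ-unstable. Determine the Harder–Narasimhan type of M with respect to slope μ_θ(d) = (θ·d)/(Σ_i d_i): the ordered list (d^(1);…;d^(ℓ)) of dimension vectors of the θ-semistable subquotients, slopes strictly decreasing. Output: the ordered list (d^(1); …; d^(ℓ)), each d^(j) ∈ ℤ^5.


Barcode: M ≅ I[1,1], I[2,2], I[2,4], I[2,5]. HN layers by μ_θ (3 steps, strictly decreasing):
  μ^(1)=46; μ^(2)=-8; μ^(3)=-14

((1, 0, 0, 0, 1); (0, 1, 0, 0, 0); (0, 2, 2, 2, 0))


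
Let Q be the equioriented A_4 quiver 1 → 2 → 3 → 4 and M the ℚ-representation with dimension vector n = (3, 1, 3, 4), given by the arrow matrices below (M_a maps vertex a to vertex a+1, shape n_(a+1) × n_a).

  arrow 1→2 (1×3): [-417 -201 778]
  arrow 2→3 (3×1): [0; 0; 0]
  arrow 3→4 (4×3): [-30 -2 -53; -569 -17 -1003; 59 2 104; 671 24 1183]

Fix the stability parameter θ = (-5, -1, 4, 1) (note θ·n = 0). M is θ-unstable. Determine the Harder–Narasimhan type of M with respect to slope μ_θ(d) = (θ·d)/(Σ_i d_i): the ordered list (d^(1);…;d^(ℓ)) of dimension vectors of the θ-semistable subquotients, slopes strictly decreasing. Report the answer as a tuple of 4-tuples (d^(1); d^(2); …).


Barcode: M ≅ I[1,1]^2, I[1,2], I[3,4]^3, I[4,4]. HN layers by μ_θ (4 steps, strictly decreasing):
  μ^(1)=5/2; μ^(2)=1; μ^(3)=-1; μ^(4)=-5

((0, 0, 3, 3); (0, 0, 0, 1); (0, 1, 0, 0); (3, 0, 0, 0))


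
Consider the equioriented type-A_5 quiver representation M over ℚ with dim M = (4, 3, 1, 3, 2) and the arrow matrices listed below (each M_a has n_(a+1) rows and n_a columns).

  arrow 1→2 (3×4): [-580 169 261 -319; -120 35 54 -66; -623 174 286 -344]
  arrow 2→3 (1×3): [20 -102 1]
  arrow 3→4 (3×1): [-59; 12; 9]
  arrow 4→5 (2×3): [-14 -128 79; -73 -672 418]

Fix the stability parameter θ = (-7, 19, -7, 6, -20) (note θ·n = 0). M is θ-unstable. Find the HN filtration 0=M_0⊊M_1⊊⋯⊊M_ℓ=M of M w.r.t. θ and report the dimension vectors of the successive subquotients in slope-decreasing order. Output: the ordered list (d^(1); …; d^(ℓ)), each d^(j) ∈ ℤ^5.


Interval decomposition of M: I[1,1], I[1,2]^2, I[1,5], I[4,4], I[4,5].
HN type (ℓ=4): μ^(1)=19; μ^(2)=6; μ^(3)=-1/2; μ^(4)=-7

((0, 2, 0, 0, 0); (0, 0, 0, 1, 0); (0, 1, 1, 1, 1); (4, 0, 0, 1, 1))


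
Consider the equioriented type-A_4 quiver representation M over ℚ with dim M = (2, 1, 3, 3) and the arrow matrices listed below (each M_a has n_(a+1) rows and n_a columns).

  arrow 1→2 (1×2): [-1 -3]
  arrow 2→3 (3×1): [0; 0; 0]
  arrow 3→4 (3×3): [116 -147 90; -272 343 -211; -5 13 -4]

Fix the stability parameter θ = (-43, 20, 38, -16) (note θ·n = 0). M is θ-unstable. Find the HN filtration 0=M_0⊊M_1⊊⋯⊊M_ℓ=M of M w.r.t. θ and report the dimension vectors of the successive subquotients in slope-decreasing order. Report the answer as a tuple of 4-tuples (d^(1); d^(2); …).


Via rank(M_{q-1}∘⋯∘M_p): M ≅ I[1,1], I[1,2], I[3,4]^3.
μ_θ-semistable layers: μ^(1)=20; μ^(2)=11; μ^(3)=-43

((0, 1, 0, 0); (0, 0, 3, 3); (2, 0, 0, 0))


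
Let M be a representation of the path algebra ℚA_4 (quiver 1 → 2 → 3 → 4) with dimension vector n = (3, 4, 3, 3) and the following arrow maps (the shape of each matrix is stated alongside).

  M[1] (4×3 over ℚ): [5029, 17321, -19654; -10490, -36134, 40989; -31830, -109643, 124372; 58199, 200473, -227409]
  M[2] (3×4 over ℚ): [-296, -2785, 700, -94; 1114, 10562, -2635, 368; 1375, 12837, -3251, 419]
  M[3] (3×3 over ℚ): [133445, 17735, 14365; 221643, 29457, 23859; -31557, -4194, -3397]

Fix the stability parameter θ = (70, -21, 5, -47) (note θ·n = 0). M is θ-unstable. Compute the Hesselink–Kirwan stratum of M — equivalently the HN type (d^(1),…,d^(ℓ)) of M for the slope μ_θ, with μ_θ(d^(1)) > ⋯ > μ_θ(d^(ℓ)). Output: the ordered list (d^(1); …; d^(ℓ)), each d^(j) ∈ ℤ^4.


Barcode: M ≅ I[1,2], I[1,4]^2, I[2,3], I[4,4]. HN layers by μ_θ (5 steps, strictly decreasing):
  μ^(1)=49/2; μ^(2)=5; μ^(3)=7/4; μ^(4)=-21; μ^(5)=-47

((1, 1, 0, 0); (0, 0, 1, 0); (2, 2, 2, 2); (0, 1, 0, 0); (0, 0, 0, 1))


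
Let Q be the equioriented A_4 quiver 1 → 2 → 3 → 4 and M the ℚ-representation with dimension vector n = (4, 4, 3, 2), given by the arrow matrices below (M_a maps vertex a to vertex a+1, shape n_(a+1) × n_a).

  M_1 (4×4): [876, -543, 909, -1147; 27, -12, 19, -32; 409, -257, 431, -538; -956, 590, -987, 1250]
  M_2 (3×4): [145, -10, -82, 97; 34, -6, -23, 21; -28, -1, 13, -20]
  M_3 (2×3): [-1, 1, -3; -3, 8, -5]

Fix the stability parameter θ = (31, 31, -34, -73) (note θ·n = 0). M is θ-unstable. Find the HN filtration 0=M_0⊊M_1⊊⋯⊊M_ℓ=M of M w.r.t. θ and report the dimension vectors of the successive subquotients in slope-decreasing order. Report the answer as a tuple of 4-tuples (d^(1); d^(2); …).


Interval decomposition of M: I[1,2], I[1,3], I[1,4]^2.
HN type (ℓ=3): μ^(1)=31; μ^(2)=28/3; μ^(3)=-45/4

((1, 1, 0, 0); (1, 1, 1, 0); (2, 2, 2, 2))


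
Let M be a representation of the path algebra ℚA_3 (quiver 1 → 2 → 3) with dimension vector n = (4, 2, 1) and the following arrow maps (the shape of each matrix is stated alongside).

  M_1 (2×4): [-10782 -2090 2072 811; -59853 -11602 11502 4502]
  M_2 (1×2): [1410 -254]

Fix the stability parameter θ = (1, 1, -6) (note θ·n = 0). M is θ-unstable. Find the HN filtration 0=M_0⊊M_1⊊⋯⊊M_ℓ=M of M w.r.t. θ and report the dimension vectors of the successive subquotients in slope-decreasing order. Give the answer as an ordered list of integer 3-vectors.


Interval decomposition of M: I[1,1]^2, I[1,2], I[1,3].
HN type (ℓ=2): μ^(1)=1; μ^(2)=-4/3

((3, 1, 0); (1, 1, 1))


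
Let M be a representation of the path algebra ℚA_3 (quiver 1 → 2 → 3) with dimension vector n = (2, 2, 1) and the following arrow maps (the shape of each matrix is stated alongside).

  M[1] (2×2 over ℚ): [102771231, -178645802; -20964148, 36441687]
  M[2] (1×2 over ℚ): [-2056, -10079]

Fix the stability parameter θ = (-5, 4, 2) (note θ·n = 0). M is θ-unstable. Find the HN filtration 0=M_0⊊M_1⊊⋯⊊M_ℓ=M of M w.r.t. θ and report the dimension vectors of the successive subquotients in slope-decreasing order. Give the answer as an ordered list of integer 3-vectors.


Barcode: M ≅ I[1,2], I[1,3]. HN layers by μ_θ (3 steps, strictly decreasing):
  μ^(1)=4; μ^(2)=3; μ^(3)=-5

((0, 1, 0); (0, 1, 1); (2, 0, 0))


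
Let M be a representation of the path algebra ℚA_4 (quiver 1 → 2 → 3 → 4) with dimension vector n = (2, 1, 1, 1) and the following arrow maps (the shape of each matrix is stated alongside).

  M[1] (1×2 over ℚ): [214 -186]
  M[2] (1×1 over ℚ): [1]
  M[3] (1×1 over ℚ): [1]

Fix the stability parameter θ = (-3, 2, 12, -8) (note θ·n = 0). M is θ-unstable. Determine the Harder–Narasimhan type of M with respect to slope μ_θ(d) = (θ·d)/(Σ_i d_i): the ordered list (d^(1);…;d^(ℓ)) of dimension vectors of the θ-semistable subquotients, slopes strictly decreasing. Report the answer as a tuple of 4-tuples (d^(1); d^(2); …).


Barcode: M ≅ I[1,1], I[1,4]. HN layers by μ_θ (2 steps, strictly decreasing):
  μ^(1)=2; μ^(2)=-3

((0, 1, 1, 1); (2, 0, 0, 0))


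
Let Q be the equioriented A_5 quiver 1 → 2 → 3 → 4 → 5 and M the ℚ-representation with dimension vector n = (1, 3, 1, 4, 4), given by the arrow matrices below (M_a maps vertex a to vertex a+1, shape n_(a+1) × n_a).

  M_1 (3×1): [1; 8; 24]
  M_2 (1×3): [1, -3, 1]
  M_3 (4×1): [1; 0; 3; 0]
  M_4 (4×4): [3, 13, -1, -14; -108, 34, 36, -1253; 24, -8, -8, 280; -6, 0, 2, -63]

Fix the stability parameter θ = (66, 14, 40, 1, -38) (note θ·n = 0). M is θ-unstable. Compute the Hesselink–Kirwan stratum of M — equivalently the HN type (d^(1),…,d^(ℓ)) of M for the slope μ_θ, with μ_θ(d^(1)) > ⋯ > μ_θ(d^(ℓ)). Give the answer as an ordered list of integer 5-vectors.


Barcode: M ≅ I[1,4], I[2,2]^2, I[4,4], I[4,5]^2, I[5,5]^2. HN layers by μ_θ (5 steps, strictly decreasing):
  μ^(1)=121/4; μ^(2)=14; μ^(3)=1; μ^(4)=-37/2; μ^(5)=-38

((1, 1, 1, 1, 0); (0, 2, 0, 0, 0); (0, 0, 0, 1, 0); (0, 0, 0, 2, 2); (0, 0, 0, 0, 2))


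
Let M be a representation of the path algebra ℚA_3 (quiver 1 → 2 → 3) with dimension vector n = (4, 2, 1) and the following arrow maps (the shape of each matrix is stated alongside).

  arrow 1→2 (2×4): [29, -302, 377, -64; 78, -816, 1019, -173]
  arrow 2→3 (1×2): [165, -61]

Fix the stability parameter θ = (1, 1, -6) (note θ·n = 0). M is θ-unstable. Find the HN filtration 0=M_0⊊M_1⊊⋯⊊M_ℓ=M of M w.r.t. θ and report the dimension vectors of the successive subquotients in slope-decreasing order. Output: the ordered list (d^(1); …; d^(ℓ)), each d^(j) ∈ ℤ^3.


Interval decomposition of M: I[1,1]^2, I[1,2], I[1,3].
HN type (ℓ=2): μ^(1)=1; μ^(2)=-4/3

((3, 1, 0); (1, 1, 1))


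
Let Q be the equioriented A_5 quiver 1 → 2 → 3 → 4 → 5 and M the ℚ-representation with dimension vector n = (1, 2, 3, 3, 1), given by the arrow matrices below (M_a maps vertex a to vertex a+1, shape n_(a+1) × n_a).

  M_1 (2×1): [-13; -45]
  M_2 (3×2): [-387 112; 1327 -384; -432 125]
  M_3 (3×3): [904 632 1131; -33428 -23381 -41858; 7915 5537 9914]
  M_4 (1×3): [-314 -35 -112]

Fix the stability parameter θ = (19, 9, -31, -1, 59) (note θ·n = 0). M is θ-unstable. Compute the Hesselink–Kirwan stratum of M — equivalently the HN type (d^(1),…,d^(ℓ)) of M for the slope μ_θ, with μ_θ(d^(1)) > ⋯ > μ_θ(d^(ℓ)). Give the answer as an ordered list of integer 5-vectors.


Barcode: M ≅ I[1,5], I[2,4], I[3,4]. HN layers by μ_θ (4 steps, strictly decreasing):
  μ^(1)=59; μ^(2)=-1; μ^(3)=-11; μ^(4)=-31

((0, 0, 0, 0, 1); (1, 1, 1, 3, 0); (0, 1, 1, 0, 0); (0, 0, 1, 0, 0))


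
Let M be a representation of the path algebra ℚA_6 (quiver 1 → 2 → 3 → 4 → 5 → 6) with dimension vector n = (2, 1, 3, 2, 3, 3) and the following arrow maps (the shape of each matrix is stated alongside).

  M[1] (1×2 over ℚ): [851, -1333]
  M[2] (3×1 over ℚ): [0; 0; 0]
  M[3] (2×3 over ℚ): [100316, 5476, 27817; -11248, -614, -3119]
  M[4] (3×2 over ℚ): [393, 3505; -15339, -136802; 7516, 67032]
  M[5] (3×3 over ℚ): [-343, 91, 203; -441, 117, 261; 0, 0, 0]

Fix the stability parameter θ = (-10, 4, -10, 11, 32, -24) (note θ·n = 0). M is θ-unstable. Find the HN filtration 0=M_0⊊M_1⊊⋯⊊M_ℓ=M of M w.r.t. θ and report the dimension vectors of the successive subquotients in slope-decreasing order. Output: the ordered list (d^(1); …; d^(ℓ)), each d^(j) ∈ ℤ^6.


Barcode: M ≅ I[1,1], I[1,2], I[3,3], I[3,5], I[3,6], I[5,5], I[6,6]^2. HN layers by μ_θ (6 steps, strictly decreasing):
  μ^(1)=32; μ^(2)=11; μ^(3)=19/3; μ^(4)=4; μ^(5)=-10; μ^(6)=-24

((0, 0, 0, 0, 2, 0); (0, 0, 0, 1, 0, 0); (0, 0, 0, 1, 1, 1); (0, 1, 0, 0, 0, 0); (2, 0, 3, 0, 0, 0); (0, 0, 0, 0, 0, 2))


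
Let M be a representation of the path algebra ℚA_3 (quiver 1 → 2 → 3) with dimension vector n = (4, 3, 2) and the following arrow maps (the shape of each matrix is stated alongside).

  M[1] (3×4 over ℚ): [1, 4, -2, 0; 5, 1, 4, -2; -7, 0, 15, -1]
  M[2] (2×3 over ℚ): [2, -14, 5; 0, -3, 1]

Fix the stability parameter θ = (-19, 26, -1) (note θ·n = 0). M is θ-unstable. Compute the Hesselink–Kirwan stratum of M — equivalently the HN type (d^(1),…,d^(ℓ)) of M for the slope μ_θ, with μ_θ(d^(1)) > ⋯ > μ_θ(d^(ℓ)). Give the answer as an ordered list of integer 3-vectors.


Via rank(M_{q-1}∘⋯∘M_p): M ≅ I[1,1], I[1,2], I[1,3]^2.
μ_θ-semistable layers: μ^(1)=26; μ^(2)=25/2; μ^(3)=-19

((0, 1, 0); (0, 2, 2); (4, 0, 0))


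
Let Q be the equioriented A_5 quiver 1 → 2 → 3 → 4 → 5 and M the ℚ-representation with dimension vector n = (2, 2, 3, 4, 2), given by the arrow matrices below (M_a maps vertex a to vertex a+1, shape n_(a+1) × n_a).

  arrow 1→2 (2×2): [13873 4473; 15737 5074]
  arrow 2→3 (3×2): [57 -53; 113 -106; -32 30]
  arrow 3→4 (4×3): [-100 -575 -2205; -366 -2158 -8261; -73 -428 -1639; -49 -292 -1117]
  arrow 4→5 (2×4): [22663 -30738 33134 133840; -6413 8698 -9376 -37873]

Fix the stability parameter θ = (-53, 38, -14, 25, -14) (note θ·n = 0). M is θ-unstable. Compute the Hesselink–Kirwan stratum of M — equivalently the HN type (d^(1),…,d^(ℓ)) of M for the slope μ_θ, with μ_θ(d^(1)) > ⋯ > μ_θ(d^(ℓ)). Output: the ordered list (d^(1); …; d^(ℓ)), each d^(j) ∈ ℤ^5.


Barcode: M ≅ I[1,5]^2, I[3,4], I[4,4]. HN layers by μ_θ (4 steps, strictly decreasing):
  μ^(1)=25; μ^(2)=35/4; μ^(3)=-14; μ^(4)=-53

((0, 0, 0, 2, 0); (0, 2, 2, 2, 2); (0, 0, 1, 0, 0); (2, 0, 0, 0, 0))


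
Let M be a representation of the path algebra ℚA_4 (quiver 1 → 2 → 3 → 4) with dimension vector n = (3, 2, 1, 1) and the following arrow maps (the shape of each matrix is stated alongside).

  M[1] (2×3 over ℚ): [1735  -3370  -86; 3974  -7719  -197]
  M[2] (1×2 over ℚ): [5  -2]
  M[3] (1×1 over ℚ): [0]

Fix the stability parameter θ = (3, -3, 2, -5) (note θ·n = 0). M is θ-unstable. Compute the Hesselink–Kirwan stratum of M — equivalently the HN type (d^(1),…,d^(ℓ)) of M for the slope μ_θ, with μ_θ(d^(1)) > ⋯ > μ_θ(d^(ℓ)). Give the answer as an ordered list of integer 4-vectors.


Barcode: M ≅ I[1,1], I[1,2], I[1,3], I[4,4]. HN layers by μ_θ (4 steps, strictly decreasing):
  μ^(1)=3; μ^(2)=2; μ^(3)=0; μ^(4)=-5

((1, 0, 0, 0); (0, 0, 1, 0); (2, 2, 0, 0); (0, 0, 0, 1))


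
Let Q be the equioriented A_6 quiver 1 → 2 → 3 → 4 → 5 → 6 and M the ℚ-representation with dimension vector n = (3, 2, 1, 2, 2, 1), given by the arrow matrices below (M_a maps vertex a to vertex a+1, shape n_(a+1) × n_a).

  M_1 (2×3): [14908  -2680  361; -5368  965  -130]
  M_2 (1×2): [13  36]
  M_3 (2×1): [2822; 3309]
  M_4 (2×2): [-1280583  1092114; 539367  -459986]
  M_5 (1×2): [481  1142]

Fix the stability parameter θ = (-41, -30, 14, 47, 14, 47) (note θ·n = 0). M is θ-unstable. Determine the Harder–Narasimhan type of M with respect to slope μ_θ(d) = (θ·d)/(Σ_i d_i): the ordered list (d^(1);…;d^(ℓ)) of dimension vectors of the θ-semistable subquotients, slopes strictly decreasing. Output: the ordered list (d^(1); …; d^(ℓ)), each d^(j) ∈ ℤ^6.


Interval decomposition of M: I[1,1], I[1,2], I[1,4], I[4,6], I[5,5].
HN type (ℓ=5): μ^(1)=47; μ^(2)=61/2; μ^(3)=14; μ^(4)=-30; μ^(5)=-41

((0, 0, 0, 1, 0, 1); (0, 0, 0, 1, 1, 0); (0, 0, 1, 0, 1, 0); (0, 2, 0, 0, 0, 0); (3, 0, 0, 0, 0, 0))


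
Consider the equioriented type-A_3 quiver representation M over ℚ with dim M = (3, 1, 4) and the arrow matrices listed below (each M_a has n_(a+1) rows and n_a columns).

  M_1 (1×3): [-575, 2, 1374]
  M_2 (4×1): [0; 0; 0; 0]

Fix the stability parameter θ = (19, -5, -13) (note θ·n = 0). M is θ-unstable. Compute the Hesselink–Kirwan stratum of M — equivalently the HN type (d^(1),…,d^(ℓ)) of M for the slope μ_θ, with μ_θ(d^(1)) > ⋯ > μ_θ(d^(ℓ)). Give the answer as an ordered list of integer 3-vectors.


Via rank(M_{q-1}∘⋯∘M_p): M ≅ I[1,1]^2, I[1,2], I[3,3]^4.
μ_θ-semistable layers: μ^(1)=19; μ^(2)=7; μ^(3)=-13

((2, 0, 0); (1, 1, 0); (0, 0, 4))


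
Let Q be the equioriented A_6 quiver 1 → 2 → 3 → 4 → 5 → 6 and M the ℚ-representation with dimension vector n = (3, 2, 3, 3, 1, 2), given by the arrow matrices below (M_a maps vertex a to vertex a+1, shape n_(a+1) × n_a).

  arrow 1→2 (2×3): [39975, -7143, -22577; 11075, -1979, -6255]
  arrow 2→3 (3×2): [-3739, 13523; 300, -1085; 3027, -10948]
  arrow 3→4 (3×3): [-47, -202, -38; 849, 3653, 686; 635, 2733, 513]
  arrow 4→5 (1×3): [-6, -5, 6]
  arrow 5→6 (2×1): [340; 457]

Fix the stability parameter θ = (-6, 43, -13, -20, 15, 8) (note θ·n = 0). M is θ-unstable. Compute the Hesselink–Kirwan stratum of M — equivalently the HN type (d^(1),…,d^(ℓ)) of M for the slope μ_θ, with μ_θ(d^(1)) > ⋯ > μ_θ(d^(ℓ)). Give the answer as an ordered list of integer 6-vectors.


Via rank(M_{q-1}∘⋯∘M_p): M ≅ I[1,1], I[1,4], I[1,6], I[3,4], I[6,6].
μ_θ-semistable layers: μ^(1)=23/2; μ^(2)=8; μ^(3)=10/3; μ^(4)=-6; μ^(5)=-33/2

((0, 0, 0, 0, 1, 1); (0, 0, 0, 0, 0, 1); (0, 2, 2, 2, 0, 0); (3, 0, 0, 0, 0, 0); (0, 0, 1, 1, 0, 0))


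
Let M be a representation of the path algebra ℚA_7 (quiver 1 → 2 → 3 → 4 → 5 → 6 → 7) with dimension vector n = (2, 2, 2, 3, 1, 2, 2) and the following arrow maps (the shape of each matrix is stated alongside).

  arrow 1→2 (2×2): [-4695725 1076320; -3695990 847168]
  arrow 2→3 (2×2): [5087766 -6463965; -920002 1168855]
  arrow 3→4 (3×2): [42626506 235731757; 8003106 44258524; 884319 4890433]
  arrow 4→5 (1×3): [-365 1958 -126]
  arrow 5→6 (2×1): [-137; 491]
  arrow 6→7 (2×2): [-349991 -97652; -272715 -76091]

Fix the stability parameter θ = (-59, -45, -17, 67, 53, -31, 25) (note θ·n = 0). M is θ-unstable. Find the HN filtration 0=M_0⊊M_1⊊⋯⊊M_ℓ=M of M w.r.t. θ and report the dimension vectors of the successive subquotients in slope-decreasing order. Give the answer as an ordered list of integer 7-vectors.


Via rank(M_{q-1}∘⋯∘M_p): M ≅ I[1,1], I[1,2], I[2,7], I[3,4], I[4,4], I[6,7].
μ_θ-semistable layers: μ^(1)=67; μ^(2)=57/2; μ^(3)=25; μ^(4)=-17; μ^(5)=-31; μ^(6)=-45; μ^(7)=-59

((0, 0, 0, 2, 0, 0, 0); (0, 0, 0, 1, 1, 1, 1); (0, 0, 0, 0, 0, 0, 1); (0, 0, 2, 0, 0, 0, 0); (0, 0, 0, 0, 0, 1, 0); (0, 2, 0, 0, 0, 0, 0); (2, 0, 0, 0, 0, 0, 0))


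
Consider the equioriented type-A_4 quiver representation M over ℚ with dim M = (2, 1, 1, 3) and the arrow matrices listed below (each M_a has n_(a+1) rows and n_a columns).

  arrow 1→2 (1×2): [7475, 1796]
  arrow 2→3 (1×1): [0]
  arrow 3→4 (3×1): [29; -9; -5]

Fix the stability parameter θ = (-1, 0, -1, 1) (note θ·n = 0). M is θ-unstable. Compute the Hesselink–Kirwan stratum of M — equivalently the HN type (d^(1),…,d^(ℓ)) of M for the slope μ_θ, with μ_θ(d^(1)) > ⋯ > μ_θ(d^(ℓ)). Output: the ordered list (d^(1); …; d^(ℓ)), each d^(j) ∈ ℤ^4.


Via rank(M_{q-1}∘⋯∘M_p): M ≅ I[1,1], I[1,2], I[3,4], I[4,4]^2.
μ_θ-semistable layers: μ^(1)=1; μ^(2)=0; μ^(3)=-1

((0, 0, 0, 3); (0, 1, 0, 0); (2, 0, 1, 0))


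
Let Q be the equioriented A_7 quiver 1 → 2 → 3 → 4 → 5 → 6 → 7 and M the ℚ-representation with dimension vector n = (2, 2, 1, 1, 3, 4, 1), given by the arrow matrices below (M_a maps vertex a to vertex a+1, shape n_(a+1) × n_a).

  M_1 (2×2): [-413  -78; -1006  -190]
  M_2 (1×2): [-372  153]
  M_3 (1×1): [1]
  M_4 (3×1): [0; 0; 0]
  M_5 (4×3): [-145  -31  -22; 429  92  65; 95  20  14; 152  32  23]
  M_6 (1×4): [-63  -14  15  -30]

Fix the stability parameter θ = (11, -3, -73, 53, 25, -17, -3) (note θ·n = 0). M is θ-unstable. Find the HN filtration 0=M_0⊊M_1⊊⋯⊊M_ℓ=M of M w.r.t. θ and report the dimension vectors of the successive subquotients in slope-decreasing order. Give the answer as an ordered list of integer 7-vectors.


Barcode: M ≅ I[1,2], I[1,4], I[5,6]^2, I[5,7], I[6,6]. HN layers by μ_θ (5 steps, strictly decreasing):
  μ^(1)=53; μ^(2)=4; μ^(3)=5/3; μ^(4)=-17; μ^(5)=-65/3

((0, 0, 0, 1, 0, 0, 0); (1, 1, 0, 0, 2, 2, 0); (0, 0, 0, 0, 1, 1, 1); (0, 0, 0, 0, 0, 1, 0); (1, 1, 1, 0, 0, 0, 0))


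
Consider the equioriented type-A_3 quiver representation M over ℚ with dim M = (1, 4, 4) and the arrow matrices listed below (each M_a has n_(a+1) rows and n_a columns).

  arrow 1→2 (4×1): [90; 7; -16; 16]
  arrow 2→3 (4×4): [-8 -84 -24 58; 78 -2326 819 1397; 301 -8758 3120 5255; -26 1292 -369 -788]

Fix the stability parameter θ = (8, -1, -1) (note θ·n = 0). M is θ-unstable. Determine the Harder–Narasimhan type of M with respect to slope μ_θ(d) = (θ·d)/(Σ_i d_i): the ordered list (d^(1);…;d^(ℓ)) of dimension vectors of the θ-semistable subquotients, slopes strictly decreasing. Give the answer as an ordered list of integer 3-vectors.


Interval decomposition of M: I[1,3], I[2,2], I[2,3]^2, I[3,3].
HN type (ℓ=2): μ^(1)=2; μ^(2)=-1

((1, 1, 1); (0, 3, 3))
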